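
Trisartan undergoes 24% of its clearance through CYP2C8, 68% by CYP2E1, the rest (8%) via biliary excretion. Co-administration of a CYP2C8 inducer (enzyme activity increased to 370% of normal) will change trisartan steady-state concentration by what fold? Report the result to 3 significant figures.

The CYP2C8 pathway (24% of clearance) increases to 3.7× activity: 0.24 × 3.7 = 0.888.
CYP2E1 (68%) and the residual 8% are unaffected.
CL_new/CL_old = 0.888 + 0.68 + 0.08 = 1.648.
Since steady-state concentration ∝ 1/CL, the ratio is 1 / 1.648 = 0.607.

0.607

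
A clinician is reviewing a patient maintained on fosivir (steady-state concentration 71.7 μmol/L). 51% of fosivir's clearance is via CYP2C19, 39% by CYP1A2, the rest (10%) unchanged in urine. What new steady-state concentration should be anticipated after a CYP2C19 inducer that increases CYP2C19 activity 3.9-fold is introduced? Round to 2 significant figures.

29 μmol/L

The CYP2C19 pathway (51% of clearance) is boosted to 3.9× activity: 0.51 × 3.9 = 1.989.
CYP1A2 (39%) and the residual 10% are unaffected.
CL_new/CL_old = 1.989 + 0.39 + 0.1 = 2.479.
Steady-state concentration ∝ 1/CL, so new value = 71.7 / 2.479 = 29 μmol/L.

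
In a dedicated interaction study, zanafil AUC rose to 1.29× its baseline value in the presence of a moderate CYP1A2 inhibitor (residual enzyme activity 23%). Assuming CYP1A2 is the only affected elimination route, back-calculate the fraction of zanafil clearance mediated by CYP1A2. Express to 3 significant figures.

0.292

Let fm be the CYP1A2 fraction. New clearance relative to baseline = fm × 0.23 + (1 − fm).
AUC ratio = 1 / (new CL fraction), so new CL fraction = 1 / 1.29 = 0.7752.
fm × 0.23 + 1 − fm = 0.7752  ⇒  fm × (0.23 − 1) = −0.2248  ⇒  fm = 0.292.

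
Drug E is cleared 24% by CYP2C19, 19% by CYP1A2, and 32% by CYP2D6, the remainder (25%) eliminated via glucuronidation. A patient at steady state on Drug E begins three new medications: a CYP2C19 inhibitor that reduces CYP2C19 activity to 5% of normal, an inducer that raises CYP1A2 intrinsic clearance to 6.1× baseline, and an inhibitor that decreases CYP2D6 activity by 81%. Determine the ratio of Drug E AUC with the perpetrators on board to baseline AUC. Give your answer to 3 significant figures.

0.675

CYP2C19: 0.24 × 0.05 = 0.012
CYP1A2: 0.19 × 6.1 = 1.159
CYP2D6: 0.32 × 0.19 = 0.0608
Other: 0.25 (unchanged)
Relative clearance = 0.012 + 1.159 + 0.0608 + 0.25 = 1.4818.
Because AUC varies inversely with clearance, the combined effect is 1 / 1.4818 = 0.675.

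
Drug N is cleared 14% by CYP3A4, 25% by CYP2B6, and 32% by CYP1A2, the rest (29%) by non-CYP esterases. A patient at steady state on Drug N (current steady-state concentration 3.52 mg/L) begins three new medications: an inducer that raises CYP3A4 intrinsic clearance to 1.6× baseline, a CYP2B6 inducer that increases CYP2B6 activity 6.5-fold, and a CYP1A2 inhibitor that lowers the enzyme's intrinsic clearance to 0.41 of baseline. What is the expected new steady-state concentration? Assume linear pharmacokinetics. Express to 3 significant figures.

The CYP3A4 pathway (14% of clearance) increases to 1.6× activity: 0.14 × 1.6 = 0.224.
The CYP2B6 pathway (25% of clearance) increases to 6.5× activity: 0.25 × 6.5 = 1.625.
The CYP1A2 pathway (32% of clearance) falls to 0.41× activity: 0.32 × 0.41 = 0.1312.
Non-CYP routes (29%) are unchanged.
New clearance relative to baseline: 0.224 + 1.625 + 0.1312 + 0.29 = 2.2702.
Steady-state concentration ∝ 1/CL: new value = 3.52 / 2.2702 = 1.55 mg/L.

1.55 mg/L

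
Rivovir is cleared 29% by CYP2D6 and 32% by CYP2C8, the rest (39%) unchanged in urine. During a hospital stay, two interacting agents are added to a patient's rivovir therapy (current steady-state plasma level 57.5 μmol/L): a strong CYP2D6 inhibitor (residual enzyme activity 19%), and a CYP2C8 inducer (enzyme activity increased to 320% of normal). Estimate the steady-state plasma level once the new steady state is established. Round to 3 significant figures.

39.1 μmol/L

The CYP2D6 pathway (29% of clearance) drops to 0.19× activity: 0.29 × 0.19 = 0.0551.
The CYP2C8 pathway (32% of clearance) increases to 3.2× activity: 0.32 × 3.2 = 1.024.
The remaining 39% of clearance is unaffected.
Relative clearance = 0.0551 + 1.024 + 0.39 = 1.4691.
New steady-state plasma level = 57.5 / 1.4691 = 39.1 μmol/L (concentration scales inversely with clearance).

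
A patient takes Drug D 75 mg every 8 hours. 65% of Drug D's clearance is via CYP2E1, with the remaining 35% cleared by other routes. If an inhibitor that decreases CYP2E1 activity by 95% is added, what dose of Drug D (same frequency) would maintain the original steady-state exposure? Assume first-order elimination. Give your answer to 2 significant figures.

29 mg

The CYP2E1 pathway (65% of clearance) is reduced to 0.05× activity: 0.65 × 0.05 = 0.0325.
Non-CYP routes (35%) are unchanged.
CL_new/CL_old = 0.0325 + 0.35 = 0.3825.
To maintain the same steady-state level, dose must scale with clearance: new dose = 75 × 0.3825 = 29 mg.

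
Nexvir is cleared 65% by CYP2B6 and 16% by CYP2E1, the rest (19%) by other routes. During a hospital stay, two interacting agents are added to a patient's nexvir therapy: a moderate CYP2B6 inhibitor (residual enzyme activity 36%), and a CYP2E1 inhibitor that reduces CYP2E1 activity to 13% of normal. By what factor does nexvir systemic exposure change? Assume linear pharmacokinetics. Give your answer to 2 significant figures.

CYP2B6: 0.65 × 0.36 = 0.234
CYP2E1: 0.16 × 0.13 = 0.0208
Other: 0.19 (unchanged)
Relative clearance = 0.234 + 0.0208 + 0.19 = 0.4448.
Because systemic exposure varies inversely with clearance, the combined effect is 1 / 0.4448 = 2.2.

2.2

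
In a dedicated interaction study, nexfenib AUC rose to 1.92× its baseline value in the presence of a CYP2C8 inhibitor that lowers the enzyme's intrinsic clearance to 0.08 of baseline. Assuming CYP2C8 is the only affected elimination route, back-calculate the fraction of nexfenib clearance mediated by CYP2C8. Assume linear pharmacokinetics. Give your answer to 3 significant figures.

CL'/CL = 1 / 1.92 = 0.5208
0.08·fm + (1 − fm) = 0.5208
fm = (0.5208 − 1) / (0.08 − 1) = 0.521

0.521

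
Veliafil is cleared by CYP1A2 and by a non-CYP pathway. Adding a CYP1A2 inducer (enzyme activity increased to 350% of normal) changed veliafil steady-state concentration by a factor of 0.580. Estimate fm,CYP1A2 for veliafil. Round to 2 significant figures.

0.29

CL'/CL = 1 / 0.580 = 1.724
3.5·fm + (1 − fm) = 1.724
fm = (1.724 − 1) / (3.5 − 1) = 0.29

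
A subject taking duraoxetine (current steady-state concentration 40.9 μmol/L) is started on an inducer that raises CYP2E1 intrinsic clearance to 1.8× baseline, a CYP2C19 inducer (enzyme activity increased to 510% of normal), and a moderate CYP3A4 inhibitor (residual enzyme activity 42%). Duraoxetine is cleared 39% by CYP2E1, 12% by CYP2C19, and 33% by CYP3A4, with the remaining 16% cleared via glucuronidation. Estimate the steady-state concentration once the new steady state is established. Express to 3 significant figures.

25.4 μmol/L

The CYP2E1 pathway (39% of clearance) increases to 1.8× activity: 0.39 × 1.8 = 0.702.
The CYP2C19 pathway (12% of clearance) is boosted to 5.1× activity: 0.12 × 5.1 = 0.612.
The CYP3A4 pathway (33% of clearance) falls to 0.42× activity: 0.33 × 0.42 = 0.1386.
The remaining 16% of clearance is unaffected.
New clearance relative to baseline: 0.702 + 0.612 + 0.1386 + 0.16 = 1.6126.
Steady-state concentration ∝ 1/CL: new value = 40.9 / 1.6126 = 25.4 μmol/L.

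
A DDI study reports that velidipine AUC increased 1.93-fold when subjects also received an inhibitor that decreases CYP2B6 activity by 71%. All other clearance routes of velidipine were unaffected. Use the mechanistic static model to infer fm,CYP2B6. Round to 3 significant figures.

0.679

Write x for the fraction cleared via CYP2B6. The observed AUC change means clearance fell to 1/1.93 = 0.5181 of baseline.
Only the CYP2B6 route changed, so 0.5181 = x·0.29 + (1 − x), giving x = 0.679.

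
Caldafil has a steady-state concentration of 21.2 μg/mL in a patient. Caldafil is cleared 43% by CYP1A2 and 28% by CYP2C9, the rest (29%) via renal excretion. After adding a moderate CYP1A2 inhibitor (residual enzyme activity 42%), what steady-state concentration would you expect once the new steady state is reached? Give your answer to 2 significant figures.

The CYP1A2 pathway (43% of clearance) is reduced to 0.42× activity: 0.43 × 0.42 = 0.1806.
CYP2C9 (28%) and the residual 29% are unaffected.
Relative clearance = 0.1806 + 0.28 + 0.29 = 0.7506.
With dosing unchanged, steady-state concentration scales as 1/CL: 21.2 / 0.7506 = 28 μg/mL.

28 μg/mL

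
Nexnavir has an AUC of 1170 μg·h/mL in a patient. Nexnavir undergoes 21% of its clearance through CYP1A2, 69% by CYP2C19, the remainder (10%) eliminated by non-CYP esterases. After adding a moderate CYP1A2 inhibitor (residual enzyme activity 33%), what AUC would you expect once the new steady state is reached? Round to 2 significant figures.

The CYP1A2 pathway (21% of clearance) drops to 0.33× activity: 0.21 × 0.33 = 0.0693.
CYP2C19 (69%) and the residual 10% are unaffected.
CL_new/CL_old = 0.0693 + 0.69 + 0.1 = 0.8593.
With dosing unchanged, AUC scales as 1/CL: 1170 / 0.8593 = 1.4 × 10³ μg·h/mL.

1.4 × 10³ μg·h/mL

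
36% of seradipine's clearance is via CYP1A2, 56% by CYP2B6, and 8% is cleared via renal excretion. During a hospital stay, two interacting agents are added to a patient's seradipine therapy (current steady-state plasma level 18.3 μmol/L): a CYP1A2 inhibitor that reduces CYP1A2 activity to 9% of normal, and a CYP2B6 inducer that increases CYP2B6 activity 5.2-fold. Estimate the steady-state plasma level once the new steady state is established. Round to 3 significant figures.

The CYP1A2 pathway (36% of clearance) is reduced to 0.09× activity: 0.36 × 0.09 = 0.0324.
The CYP2B6 pathway (56% of clearance) increases to 5.2× activity: 0.56 × 5.2 = 2.912.
Non-CYP routes (8%) are unchanged.
Relative clearance = 0.0324 + 2.912 + 0.08 = 3.0244.
Steady-state plasma level ∝ 1/CL: new value = 18.3 / 3.0244 = 6.05 μmol/L.

6.05 μmol/L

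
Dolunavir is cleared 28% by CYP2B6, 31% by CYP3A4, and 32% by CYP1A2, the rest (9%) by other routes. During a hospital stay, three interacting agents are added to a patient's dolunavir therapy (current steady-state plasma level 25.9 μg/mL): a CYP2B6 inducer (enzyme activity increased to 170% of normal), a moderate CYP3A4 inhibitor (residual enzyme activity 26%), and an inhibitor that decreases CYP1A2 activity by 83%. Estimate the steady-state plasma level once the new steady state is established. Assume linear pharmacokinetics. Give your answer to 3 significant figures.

36.9 μg/mL

CYP2B6: 0.28 × 1.7 = 0.476
CYP3A4: 0.31 × 0.26 = 0.0806
CYP1A2: 0.32 × 0.17 = 0.0544
Other: 0.09 (unchanged)
CL_new/CL_old = 0.476 + 0.0806 + 0.0544 + 0.09 = 0.701.
Steady-state plasma level ∝ 1/CL: new value = 25.9 / 0.701 = 36.9 μg/mL.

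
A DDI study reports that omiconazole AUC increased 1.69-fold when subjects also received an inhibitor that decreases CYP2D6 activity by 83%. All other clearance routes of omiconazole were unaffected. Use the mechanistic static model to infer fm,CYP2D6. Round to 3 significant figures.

Call the CYP2D6 fraction fm. After the interaction, CL_new/CL_old = fm × 0.17 + (1 − fm).
AUC ratio = 1 / (new CL fraction), so new CL fraction = 1 / 1.69 = 0.5917.
fm × 0.17 + 1 − fm = 0.5917  ⇒  fm × (0.17 − 1) = −0.4083  ⇒  fm = 0.492.

0.492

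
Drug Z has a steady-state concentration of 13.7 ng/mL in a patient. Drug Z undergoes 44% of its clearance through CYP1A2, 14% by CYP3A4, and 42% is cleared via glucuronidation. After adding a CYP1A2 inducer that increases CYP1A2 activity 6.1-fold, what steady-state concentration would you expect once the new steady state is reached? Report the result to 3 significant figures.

4.22 ng/mL

CYP1A2: 0.44 × 6.1 = 2.684
CYP3A4: 0.14 (unchanged)
Other: 0.42 (unchanged)
Relative clearance = 2.684 + 0.14 + 0.42 = 3.244.
Steady-state concentration ∝ 1/CL, so new value = 13.7 / 3.244 = 4.22 ng/mL.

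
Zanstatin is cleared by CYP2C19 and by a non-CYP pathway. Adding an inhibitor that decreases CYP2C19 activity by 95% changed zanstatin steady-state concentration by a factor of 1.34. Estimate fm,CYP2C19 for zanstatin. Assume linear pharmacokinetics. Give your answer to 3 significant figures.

Call the CYP2C19 fraction fm. After the interaction, CL_new/CL_old = fm × 0.05 + (1 − fm).
Steady-state concentration ratio = 1 / (new CL fraction), so new CL fraction = 1 / 1.34 = 0.7463.
fm × 0.05 + 1 − fm = 0.7463  ⇒  fm × (0.05 − 1) = −0.2537  ⇒  fm = 0.267.

0.267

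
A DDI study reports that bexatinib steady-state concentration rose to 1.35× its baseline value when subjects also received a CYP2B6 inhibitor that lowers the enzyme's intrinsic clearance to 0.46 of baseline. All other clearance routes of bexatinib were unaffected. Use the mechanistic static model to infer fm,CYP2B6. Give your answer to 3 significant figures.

0.480

Let fm be the CYP2B6 fraction. New clearance relative to baseline = fm × 0.46 + (1 − fm).
Steady-state concentration ratio = 1 / (new CL fraction), so new CL fraction = 1 / 1.35 = 0.7407.
fm × 0.46 + 1 − fm = 0.7407  ⇒  fm × (0.46 − 1) = −0.2593  ⇒  fm = 0.480.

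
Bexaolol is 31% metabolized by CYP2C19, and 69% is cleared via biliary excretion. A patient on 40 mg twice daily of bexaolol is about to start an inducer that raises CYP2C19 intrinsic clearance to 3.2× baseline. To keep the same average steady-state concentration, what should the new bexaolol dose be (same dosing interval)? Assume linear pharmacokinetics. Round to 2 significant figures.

67 mg

The CYP2C19 pathway (31% of clearance) is boosted to 3.2× activity: 0.31 × 3.2 = 0.992.
Non-CYP routes (69%) are unchanged.
Relative clearance = 0.992 + 0.69 = 1.682.
Css,avg = (dose rate)/CL, so holding Css fixed requires dose ∝ CL: 40 × 1.682 = 67 mg.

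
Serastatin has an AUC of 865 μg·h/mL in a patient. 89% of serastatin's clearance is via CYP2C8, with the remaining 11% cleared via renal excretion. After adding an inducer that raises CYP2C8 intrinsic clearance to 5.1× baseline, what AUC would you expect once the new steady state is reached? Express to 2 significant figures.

1.9 × 10² μg·h/mL

The CYP2C8 pathway (89% of clearance) rises to 5.1× activity: 0.89 × 5.1 = 4.539.
The remaining 11% of clearance is unaffected.
CL_new/CL_old = 4.539 + 0.11 = 4.649.
AUC ∝ 1/CL, so new value = 865 / 4.649 = 1.9 × 10² μg·h/mL.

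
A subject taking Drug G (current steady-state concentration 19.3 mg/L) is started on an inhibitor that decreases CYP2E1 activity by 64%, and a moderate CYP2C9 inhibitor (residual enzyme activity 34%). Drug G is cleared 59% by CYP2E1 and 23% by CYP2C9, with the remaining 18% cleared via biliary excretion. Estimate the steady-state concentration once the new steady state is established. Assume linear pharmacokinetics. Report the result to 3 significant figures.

The CYP2E1 pathway (59% of clearance) is reduced to 0.36× activity: 0.59 × 0.36 = 0.2124.
The CYP2C9 pathway (23% of clearance) falls to 0.34× activity: 0.23 × 0.34 = 0.0782.
Non-CYP routes (18%) are unchanged.
CL_new/CL_old = 0.2124 + 0.0782 + 0.18 = 0.4706.
New steady-state concentration = 19.3 / 0.4706 = 41.0 mg/L (concentration scales inversely with clearance).

41.0 mg/L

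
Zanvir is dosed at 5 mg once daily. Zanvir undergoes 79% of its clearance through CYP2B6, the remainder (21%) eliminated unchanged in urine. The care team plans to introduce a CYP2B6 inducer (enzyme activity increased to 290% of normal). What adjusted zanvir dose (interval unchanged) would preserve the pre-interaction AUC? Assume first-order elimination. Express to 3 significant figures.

12.5 mg

The CYP2B6 pathway (79% of clearance) rises to 2.9× activity: 0.79 × 2.9 = 2.291.
The remaining 21% of clearance is unaffected.
Relative clearance = 2.291 + 0.21 = 2.501.
Exposure is unchanged when dose changes in proportion to clearance. New dose = 5 mg × 2.501 = 12.5 mg.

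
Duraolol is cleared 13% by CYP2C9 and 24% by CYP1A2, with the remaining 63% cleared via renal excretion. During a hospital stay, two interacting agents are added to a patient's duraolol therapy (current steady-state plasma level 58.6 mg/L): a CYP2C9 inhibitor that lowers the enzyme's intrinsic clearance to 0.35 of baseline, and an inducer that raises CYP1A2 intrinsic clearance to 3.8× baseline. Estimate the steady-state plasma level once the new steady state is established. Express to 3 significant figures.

The CYP2C9 pathway (13% of clearance) falls to 0.35× activity: 0.13 × 0.35 = 0.0455.
The CYP1A2 pathway (24% of clearance) is boosted to 3.8× activity: 0.24 × 3.8 = 0.912.
The remaining 63% of clearance is unaffected.
Relative clearance = 0.0455 + 0.912 + 0.63 = 1.5875.
Dividing the baseline by the relative clearance: 58.6 / 1.5875 = 36.9 mg/L.

36.9 mg/L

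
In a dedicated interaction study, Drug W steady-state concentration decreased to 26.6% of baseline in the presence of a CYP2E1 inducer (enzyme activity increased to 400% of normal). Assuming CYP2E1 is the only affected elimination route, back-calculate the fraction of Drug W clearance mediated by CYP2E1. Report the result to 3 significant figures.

0.920

Let x = fm,CYP2E1. Because steady-state concentration ∝ 1/CL, relative clearance rose to 1/0.266 = 3.759.
Setting x·4 + (1 − x) = 3.759 and solving: x = (3.759 − 1)/(4 − 1) = 0.920.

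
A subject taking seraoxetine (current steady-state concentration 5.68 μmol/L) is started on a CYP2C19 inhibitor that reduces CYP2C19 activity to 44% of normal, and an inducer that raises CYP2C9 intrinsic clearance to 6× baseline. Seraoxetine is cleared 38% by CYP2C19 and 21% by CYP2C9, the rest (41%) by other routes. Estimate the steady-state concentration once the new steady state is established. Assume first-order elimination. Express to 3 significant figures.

3.09 μmol/L

The CYP2C19 pathway (38% of clearance) falls to 0.44× activity: 0.38 × 0.44 = 0.1672.
The CYP2C9 pathway (21% of clearance) is boosted to 6× activity: 0.21 × 6 = 1.26.
The remaining 41% of clearance is unaffected.
Relative clearance = 0.1672 + 1.26 + 0.41 = 1.8372.
Dividing the baseline by the relative clearance: 5.68 / 1.8372 = 3.09 μmol/L.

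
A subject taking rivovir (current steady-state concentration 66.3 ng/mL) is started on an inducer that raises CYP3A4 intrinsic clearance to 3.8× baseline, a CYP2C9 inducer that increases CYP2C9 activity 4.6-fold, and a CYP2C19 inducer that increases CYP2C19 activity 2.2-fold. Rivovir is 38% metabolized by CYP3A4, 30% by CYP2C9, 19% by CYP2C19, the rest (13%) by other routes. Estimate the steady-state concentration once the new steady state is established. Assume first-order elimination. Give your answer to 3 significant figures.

CYP3A4: 0.38 × 3.8 = 1.444
CYP2C9: 0.3 × 4.6 = 1.38
CYP2C19: 0.19 × 2.2 = 0.418
Other: 0.13 (unchanged)
New clearance relative to baseline: 1.444 + 1.38 + 0.418 + 0.13 = 3.372.
Steady-state concentration ∝ 1/CL: new value = 66.3 / 3.372 = 19.7 ng/mL.

19.7 ng/mL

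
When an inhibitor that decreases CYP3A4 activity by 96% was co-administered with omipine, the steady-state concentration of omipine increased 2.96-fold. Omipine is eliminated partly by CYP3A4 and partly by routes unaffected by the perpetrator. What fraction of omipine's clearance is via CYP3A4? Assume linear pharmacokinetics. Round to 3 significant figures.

0.690

Let x = fm,CYP3A4. Because steady-state concentration ∝ 1/CL, relative clearance fell to 1/2.96 = 0.3378.
Only the CYP3A4 route changed, so 0.3378 = x·0.04 + (1 − x), giving x = 0.690.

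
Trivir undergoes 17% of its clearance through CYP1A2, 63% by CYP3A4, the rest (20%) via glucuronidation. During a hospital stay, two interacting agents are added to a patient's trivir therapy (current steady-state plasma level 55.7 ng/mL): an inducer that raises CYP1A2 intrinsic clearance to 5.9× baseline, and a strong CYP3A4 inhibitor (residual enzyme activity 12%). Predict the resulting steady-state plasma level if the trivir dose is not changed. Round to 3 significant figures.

The CYP1A2 pathway (17% of clearance) rises to 5.9× activity: 0.17 × 5.9 = 1.003.
The CYP3A4 pathway (63% of clearance) is reduced to 0.12× activity: 0.63 × 0.12 = 0.0756.
The remaining 20% of clearance is unaffected.
Relative clearance = 1.003 + 0.0756 + 0.2 = 1.2786.
New steady-state plasma level = 55.7 / 1.2786 = 43.6 ng/mL (concentration scales inversely with clearance).

43.6 ng/mL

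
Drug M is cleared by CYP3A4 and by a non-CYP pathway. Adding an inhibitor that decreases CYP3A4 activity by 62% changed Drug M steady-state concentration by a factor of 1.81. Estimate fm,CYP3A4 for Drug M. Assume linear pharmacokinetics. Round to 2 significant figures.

0.72

Write x for the fraction cleared via CYP3A4. The observed steady-state concentration change means clearance fell to 1/1.81 = 0.5525 of baseline.
Only the CYP3A4 route changed, so 0.5525 = x·0.38 + (1 − x), giving x = 0.72.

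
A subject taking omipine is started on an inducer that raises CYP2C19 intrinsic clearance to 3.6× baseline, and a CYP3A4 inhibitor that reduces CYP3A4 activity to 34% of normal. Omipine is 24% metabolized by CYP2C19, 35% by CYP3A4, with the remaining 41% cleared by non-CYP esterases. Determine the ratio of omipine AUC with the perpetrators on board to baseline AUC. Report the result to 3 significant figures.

The CYP2C19 pathway (24% of clearance) increases to 3.6× activity: 0.24 × 3.6 = 0.864.
The CYP3A4 pathway (35% of clearance) falls to 0.34× activity: 0.35 × 0.34 = 0.119.
The remaining 41% of clearance is unaffected.
Relative clearance = 0.864 + 0.119 + 0.41 = 1.393.
AUC ∝ 1/CL: fold-change = 1 / 1.393 = 0.718.

0.718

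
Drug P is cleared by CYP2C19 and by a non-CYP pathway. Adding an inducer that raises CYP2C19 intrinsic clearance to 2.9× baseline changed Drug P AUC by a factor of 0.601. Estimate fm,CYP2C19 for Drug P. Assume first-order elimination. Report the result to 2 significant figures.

CL'/CL = 1 / 0.601 = 1.664
2.9·fm + (1 − fm) = 1.664
fm = (1.664 − 1) / (2.9 − 1) = 0.35

0.35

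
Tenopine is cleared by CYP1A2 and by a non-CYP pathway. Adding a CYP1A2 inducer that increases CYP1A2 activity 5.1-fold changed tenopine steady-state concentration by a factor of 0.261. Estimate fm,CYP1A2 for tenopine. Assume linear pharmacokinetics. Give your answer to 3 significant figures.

CL'/CL = 1 / 0.261 = 3.831
5.1·fm + (1 − fm) = 3.831
fm = (3.831 − 1) / (5.1 − 1) = 0.691

0.691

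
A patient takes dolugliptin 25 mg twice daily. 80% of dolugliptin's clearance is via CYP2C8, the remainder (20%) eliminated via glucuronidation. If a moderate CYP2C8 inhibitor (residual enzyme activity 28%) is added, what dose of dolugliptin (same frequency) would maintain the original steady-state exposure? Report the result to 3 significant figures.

10.6 mg

The CYP2C8 pathway (80% of clearance) falls to 0.28× activity: 0.8 × 0.28 = 0.224.
Non-CYP routes (20%) are unchanged.
CL_new/CL_old = 0.224 + 0.2 = 0.424.
Css,avg = (dose rate)/CL, so holding Css fixed requires dose ∝ CL: 25 × 0.424 = 10.6 mg.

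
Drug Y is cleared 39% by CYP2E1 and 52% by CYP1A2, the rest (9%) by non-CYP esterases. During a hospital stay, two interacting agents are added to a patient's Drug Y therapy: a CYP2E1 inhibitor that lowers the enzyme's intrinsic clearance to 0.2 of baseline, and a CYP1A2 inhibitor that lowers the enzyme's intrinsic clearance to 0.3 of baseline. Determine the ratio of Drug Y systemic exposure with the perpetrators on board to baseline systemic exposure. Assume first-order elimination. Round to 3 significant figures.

The CYP2E1 pathway (39% of clearance) falls to 0.2× activity: 0.39 × 0.2 = 0.078.
The CYP1A2 pathway (52% of clearance) drops to 0.3× activity: 0.52 × 0.3 = 0.156.
Non-CYP routes (9%) are unchanged.
New clearance relative to baseline: 0.078 + 0.156 + 0.09 = 0.324.
Systemic exposure ∝ 1/CL: fold-change = 1 / 0.324 = 3.09.

3.09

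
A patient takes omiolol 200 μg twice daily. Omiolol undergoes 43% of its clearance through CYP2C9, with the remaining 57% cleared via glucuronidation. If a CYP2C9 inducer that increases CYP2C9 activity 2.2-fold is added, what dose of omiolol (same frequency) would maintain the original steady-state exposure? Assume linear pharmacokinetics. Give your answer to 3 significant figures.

The CYP2C9 pathway (43% of clearance) increases to 2.2× activity: 0.43 × 2.2 = 0.946.
The remaining 57% of clearance is unaffected.
New clearance relative to baseline: 0.946 + 0.57 = 1.516.
To maintain the same steady-state level, dose must scale with clearance: new dose = 200 × 1.516 = 303 μg.

303 μg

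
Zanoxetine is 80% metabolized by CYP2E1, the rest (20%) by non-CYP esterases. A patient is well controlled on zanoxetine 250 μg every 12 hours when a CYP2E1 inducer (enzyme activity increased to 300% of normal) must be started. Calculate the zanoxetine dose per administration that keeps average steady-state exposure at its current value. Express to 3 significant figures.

650 μg

The CYP2E1 pathway (80% of clearance) increases to 3× activity: 0.8 × 3 = 2.4.
Non-CYP routes (20%) are unchanged.
Relative clearance = 2.4 + 0.2 = 2.6.
To maintain the same steady-state level, dose must scale with clearance: new dose = 250 × 2.6 = 650 μg.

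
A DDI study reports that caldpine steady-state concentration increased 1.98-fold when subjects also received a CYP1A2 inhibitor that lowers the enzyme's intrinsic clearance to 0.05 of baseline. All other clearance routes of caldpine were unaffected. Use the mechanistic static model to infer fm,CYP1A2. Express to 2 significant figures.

CL'/CL = 1 / 1.98 = 0.5051
0.05·fm + (1 − fm) = 0.5051
fm = (0.5051 − 1) / (0.05 − 1) = 0.52

0.52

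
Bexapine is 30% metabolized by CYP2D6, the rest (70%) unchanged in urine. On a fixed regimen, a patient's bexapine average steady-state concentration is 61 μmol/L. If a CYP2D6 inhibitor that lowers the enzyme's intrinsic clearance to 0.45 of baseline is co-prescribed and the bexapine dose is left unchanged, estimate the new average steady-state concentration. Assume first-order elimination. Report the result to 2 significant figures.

The CYP2D6 pathway (30% of clearance) is reduced to 0.45× activity: 0.3 × 0.45 = 0.135.
The remaining 70% of clearance is unaffected.
CL_new/CL_old = 0.135 + 0.7 = 0.835.
With dosing unchanged, average steady-state concentration scales as 1/CL: 61 / 0.835 = 73 μmol/L.

73 μmol/L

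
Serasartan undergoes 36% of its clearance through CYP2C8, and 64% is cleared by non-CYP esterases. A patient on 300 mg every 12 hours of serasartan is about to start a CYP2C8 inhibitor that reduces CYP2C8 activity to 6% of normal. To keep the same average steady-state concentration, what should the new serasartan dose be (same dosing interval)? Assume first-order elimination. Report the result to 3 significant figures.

198 mg

The CYP2C8 pathway (36% of clearance) drops to 0.06× activity: 0.36 × 0.06 = 0.0216.
Non-CYP routes (64%) are unchanged.
Relative clearance = 0.0216 + 0.64 = 0.6616.
To maintain the same steady-state level, dose must scale with clearance: new dose = 300 × 0.6616 = 198 mg.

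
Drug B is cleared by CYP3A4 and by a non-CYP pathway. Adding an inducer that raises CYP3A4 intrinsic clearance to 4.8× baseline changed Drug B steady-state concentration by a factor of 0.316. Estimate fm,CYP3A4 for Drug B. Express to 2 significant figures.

Write x for the fraction cleared via CYP3A4. The observed steady-state concentration change means clearance rose to 1/0.316 = 3.165 of baseline.
Only the CYP3A4 route changed, so 3.165 = x·4.8 + (1 − x), giving x = 0.57.

0.57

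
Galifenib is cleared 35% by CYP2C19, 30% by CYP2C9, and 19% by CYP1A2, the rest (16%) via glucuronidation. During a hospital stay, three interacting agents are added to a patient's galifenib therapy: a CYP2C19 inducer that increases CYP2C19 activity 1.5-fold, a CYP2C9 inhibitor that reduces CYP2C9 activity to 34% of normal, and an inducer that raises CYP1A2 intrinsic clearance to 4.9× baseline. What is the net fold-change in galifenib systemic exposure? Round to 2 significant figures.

The CYP2C19 pathway (35% of clearance) is boosted to 1.5× activity: 0.35 × 1.5 = 0.525.
The CYP2C9 pathway (30% of clearance) falls to 0.34× activity: 0.3 × 0.34 = 0.102.
The CYP1A2 pathway (19% of clearance) increases to 4.9× activity: 0.19 × 4.9 = 0.931.
Non-CYP routes (16%) are unchanged.
CL_new/CL_old = 0.525 + 0.102 + 0.931 + 0.16 = 1.718.
Net systemic exposure ratio = 1 / 1.718 = 0.58.

0.58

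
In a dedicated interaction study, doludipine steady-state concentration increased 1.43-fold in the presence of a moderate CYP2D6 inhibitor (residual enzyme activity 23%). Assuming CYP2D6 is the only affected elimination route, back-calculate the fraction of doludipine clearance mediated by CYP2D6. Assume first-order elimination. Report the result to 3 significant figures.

0.391

Let fm be the CYP2D6 fraction. New clearance relative to baseline = fm × 0.23 + (1 − fm).
Steady-state concentration ratio = 1 / (new CL fraction), so new CL fraction = 1 / 1.43 = 0.6993.
fm × 0.23 + 1 − fm = 0.6993  ⇒  fm × (0.23 − 1) = −0.3007  ⇒  fm = 0.391.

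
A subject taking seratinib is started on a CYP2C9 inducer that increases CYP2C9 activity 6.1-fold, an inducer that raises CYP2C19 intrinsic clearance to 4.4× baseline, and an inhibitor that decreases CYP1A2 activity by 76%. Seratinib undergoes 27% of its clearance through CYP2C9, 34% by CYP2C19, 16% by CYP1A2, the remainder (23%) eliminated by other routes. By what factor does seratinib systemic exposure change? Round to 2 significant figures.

CYP2C9: 0.27 × 6.1 = 1.647
CYP2C19: 0.34 × 4.4 = 1.496
CYP1A2: 0.16 × 0.24 = 0.0384
Other: 0.23 (unchanged)
Relative clearance = 1.647 + 1.496 + 0.0384 + 0.23 = 3.4114.
Net systemic exposure ratio = 1 / 3.4114 = 0.29.

0.29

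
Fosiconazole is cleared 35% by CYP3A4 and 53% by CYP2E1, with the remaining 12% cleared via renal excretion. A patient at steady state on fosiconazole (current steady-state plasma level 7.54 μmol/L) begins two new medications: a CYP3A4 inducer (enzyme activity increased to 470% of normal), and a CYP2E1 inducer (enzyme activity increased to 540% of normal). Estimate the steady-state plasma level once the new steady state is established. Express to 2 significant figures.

The CYP3A4 pathway (35% of clearance) increases to 4.7× activity: 0.35 × 4.7 = 1.645.
The CYP2E1 pathway (53% of clearance) increases to 5.4× activity: 0.53 × 5.4 = 2.862.
Non-CYP routes (12%) are unchanged.
New clearance relative to baseline: 1.645 + 2.862 + 0.12 = 4.627.
Dividing the baseline by the relative clearance: 7.54 / 4.627 = 1.6 μmol/L.

1.6 μmol/L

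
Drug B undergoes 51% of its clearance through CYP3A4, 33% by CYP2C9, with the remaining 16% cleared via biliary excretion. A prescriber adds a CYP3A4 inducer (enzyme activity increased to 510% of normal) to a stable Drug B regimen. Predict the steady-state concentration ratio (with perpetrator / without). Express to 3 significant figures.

CYP3A4: 0.51 × 5.1 = 2.601
CYP2C9: 0.33 (unchanged)
Other: 0.16 (unchanged)
CL_new/CL_old = 2.601 + 0.33 + 0.16 = 3.091.
Steady-state concentration is inversely proportional to clearance, so the fold-change is 1 / 3.091 = 0.324.

0.324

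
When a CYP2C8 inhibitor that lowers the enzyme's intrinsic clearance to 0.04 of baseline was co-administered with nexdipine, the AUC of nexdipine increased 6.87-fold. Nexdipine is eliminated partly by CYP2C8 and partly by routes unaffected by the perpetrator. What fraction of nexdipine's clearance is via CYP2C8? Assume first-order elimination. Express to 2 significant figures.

Let fm be the CYP2C8 fraction. New clearance relative to baseline = fm × 0.04 + (1 − fm).
AUC ratio = 1 / (new CL fraction), so new CL fraction = 1 / 6.87 = 0.1456.
fm × 0.04 + 1 − fm = 0.1456  ⇒  fm × (0.04 − 1) = −0.8544  ⇒  fm = 0.89.

0.89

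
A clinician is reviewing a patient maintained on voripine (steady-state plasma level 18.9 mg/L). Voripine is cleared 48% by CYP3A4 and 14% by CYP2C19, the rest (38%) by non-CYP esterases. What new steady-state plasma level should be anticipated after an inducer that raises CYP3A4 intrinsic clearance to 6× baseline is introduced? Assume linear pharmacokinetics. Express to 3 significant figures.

5.56 mg/L

The CYP3A4 pathway (48% of clearance) is boosted to 6× activity: 0.48 × 6 = 2.88.
CYP2C19 (14%) and the residual 38% are unaffected.
CL_new/CL_old = 2.88 + 0.14 + 0.38 = 3.4.
Steady-state plasma level ∝ 1/CL, so new value = 18.9 / 3.4 = 5.56 mg/L.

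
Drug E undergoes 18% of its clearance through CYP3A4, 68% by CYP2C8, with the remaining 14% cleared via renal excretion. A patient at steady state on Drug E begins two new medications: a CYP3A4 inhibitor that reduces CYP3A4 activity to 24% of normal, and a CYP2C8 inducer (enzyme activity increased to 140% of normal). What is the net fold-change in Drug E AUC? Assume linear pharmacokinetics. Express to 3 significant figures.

The CYP3A4 pathway (18% of clearance) is reduced to 0.24× activity: 0.18 × 0.24 = 0.0432.
The CYP2C8 pathway (68% of clearance) rises to 1.4× activity: 0.68 × 1.4 = 0.952.
The remaining 14% of clearance is unaffected.
CL_new/CL_old = 0.0432 + 0.952 + 0.14 = 1.1352.
Because AUC varies inversely with clearance, the combined effect is 1 / 1.1352 = 0.881.

0.881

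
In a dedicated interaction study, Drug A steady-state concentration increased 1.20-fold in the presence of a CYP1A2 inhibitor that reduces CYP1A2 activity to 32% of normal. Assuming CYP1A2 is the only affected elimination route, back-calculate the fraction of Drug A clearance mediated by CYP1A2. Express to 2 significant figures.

Let x = fm,CYP1A2. Because steady-state concentration ∝ 1/CL, relative clearance fell to 1/1.20 = 0.8333.
Setting x·0.32 + (1 − x) = 0.8333 and solving: x = (0.8333 − 1)/(0.32 − 1) = 0.25.

0.25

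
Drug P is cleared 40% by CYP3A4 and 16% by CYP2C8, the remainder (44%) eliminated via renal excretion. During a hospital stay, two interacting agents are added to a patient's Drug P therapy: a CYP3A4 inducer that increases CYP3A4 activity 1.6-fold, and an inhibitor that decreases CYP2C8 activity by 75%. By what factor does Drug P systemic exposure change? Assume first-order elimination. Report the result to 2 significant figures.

The CYP3A4 pathway (40% of clearance) rises to 1.6× activity: 0.4 × 1.6 = 0.64.
The CYP2C8 pathway (16% of clearance) drops to 0.25× activity: 0.16 × 0.25 = 0.04.
Non-CYP routes (44%) are unchanged.
Relative clearance = 0.64 + 0.04 + 0.44 = 1.12.
Systemic exposure ∝ 1/CL: fold-change = 1 / 1.12 = 0.89.

0.89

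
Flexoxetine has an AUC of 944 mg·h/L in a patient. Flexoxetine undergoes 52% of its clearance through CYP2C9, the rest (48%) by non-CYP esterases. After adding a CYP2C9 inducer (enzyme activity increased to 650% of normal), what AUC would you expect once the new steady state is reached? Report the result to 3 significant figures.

CYP2C9: 0.52 × 6.5 = 3.38
Other: 0.48 (unchanged)
CL_new/CL_old = 3.38 + 0.48 = 3.86.
With dosing unchanged, AUC scales as 1/CL: 944 / 3.86 = 245 mg·h/L.

245 mg·h/L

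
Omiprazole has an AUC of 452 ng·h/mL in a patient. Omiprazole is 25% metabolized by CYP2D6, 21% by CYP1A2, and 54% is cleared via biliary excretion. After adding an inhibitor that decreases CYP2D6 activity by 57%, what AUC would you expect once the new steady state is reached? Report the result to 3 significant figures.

CYP2D6: 0.25 × 0.43 = 0.1075
CYP1A2: 0.21 (unchanged)
Other: 0.54 (unchanged)
New clearance relative to baseline: 0.1075 + 0.21 + 0.54 = 0.8575.
With dosing unchanged, AUC scales as 1/CL: 452 / 0.8575 = 527 ng·h/mL.

527 ng·h/mL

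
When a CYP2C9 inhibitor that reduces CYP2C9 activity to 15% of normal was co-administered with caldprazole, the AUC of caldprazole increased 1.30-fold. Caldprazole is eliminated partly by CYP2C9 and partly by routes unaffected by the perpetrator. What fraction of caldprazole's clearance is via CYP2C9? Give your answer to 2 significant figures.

0.27

Let fm be the CYP2C9 fraction. New clearance relative to baseline = fm × 0.15 + (1 − fm).
AUC ratio = 1 / (new CL fraction), so new CL fraction = 1 / 1.30 = 0.7692.
fm × 0.15 + 1 − fm = 0.7692  ⇒  fm × (0.15 − 1) = −0.2308  ⇒  fm = 0.27.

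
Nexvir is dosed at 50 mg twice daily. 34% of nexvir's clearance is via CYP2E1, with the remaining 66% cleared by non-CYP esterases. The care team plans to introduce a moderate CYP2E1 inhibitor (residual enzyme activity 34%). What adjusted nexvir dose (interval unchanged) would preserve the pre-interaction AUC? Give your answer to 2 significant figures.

CYP2E1: 0.34 × 0.34 = 0.1156
Other: 0.66 (unchanged)
New clearance relative to baseline: 0.1156 + 0.66 = 0.7756.
Css,avg = (dose rate)/CL, so holding Css fixed requires dose ∝ CL: 50 × 0.7756 = 39 mg.

39 mg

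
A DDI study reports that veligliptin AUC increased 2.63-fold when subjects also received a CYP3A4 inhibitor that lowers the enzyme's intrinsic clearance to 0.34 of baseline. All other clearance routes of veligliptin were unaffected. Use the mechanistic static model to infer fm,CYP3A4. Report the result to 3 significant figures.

Call the CYP3A4 fraction fm. After the interaction, CL_new/CL_old = fm × 0.34 + (1 − fm).
AUC ratio = 1 / (new CL fraction), so new CL fraction = 1 / 2.63 = 0.3802.
fm × 0.34 + 1 − fm = 0.3802  ⇒  fm × (0.34 − 1) = −0.6198  ⇒  fm = 0.939.

0.939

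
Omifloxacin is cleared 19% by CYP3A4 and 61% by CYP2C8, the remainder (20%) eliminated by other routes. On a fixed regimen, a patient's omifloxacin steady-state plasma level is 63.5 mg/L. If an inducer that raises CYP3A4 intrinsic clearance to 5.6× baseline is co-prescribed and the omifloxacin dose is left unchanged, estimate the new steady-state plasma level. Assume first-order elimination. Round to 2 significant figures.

The CYP3A4 pathway (19% of clearance) is boosted to 5.6× activity: 0.19 × 5.6 = 1.064.
CYP2C8 (61%) and the residual 20% are unaffected.
CL_new/CL_old = 1.064 + 0.61 + 0.2 = 1.874.
New steady-state plasma level = baseline ÷ relative clearance = 63.5 / 1.874 = 34 mg/L.

34 mg/L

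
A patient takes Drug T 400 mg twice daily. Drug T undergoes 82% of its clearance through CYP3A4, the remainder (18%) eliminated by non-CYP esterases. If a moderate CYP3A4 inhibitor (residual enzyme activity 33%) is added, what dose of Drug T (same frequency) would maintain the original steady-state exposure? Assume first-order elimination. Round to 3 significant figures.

CYP3A4: 0.82 × 0.33 = 0.2706
Other: 0.18 (unchanged)
New clearance relative to baseline: 0.2706 + 0.18 = 0.4506.
To maintain the same steady-state level, dose must scale with clearance: new dose = 400 × 0.4506 = 180 mg.

180 mg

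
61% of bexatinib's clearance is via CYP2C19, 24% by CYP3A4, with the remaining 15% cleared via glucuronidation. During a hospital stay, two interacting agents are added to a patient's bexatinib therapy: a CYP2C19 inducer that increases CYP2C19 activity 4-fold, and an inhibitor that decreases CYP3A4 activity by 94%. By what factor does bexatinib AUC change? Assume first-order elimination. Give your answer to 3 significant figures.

CYP2C19: 0.61 × 4 = 2.44
CYP3A4: 0.24 × 0.06 = 0.0144
Other: 0.15 (unchanged)
CL_new/CL_old = 2.44 + 0.0144 + 0.15 = 2.6044.
Because AUC varies inversely with clearance, the combined effect is 1 / 2.6044 = 0.384.

0.384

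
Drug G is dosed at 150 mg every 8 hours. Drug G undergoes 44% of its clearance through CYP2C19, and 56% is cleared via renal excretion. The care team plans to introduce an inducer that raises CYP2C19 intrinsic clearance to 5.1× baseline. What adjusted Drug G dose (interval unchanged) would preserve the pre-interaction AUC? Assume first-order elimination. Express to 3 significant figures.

CYP2C19: 0.44 × 5.1 = 2.244
Other: 0.56 (unchanged)
New clearance relative to baseline: 2.244 + 0.56 = 2.804.
Css,avg = (dose rate)/CL, so holding Css fixed requires dose ∝ CL: 150 × 2.804 = 421 mg.

421 mg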